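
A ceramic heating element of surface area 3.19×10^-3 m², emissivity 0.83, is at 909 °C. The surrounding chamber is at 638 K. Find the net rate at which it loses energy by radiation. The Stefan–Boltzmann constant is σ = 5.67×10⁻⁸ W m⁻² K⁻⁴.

Convert: 909 °C = 1182 K.
Q = εσA(T⁴ − T_s⁴). T⁴ − T_s⁴ = (1182)⁴ − (638)⁴ = 1.95×10^12 − 1.66×10^11 = 1.79×10^12 K⁴.
Q = 0.83 × 5.67×10⁻⁸ × 3.19×10^-3 × 1.79×10^12 = 268 W.

Q ≈ 268 W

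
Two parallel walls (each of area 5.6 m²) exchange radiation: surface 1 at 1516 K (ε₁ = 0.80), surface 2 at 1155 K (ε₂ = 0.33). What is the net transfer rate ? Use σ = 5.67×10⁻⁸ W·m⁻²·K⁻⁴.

Q ≈ 3.39×10^5 W

For two large parallel gray plates, q = σ(T₁⁴ − T₂⁴) / (1/ε₁ + 1/ε₂ − 1).
1/ε₁ + 1/ε₂ − 1 = 1/0.80 + 1/0.33 − 1 = 3.280.
T₁⁴ − T₂⁴ = 5.28×10^12 − 1.78×10^12 = 3.50×10^12 K⁴.
q = 5.67×10⁻⁸ × 3.50×10^12 / 3.280 = 60500 W/m².
Q = q·A = 60500 × 5.6 = 3.39×10^5 W.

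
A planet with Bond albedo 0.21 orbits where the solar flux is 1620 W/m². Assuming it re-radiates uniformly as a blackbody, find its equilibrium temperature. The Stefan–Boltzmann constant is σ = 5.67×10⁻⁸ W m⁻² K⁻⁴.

Power absorbed = (1−a)S·πR²; power emitted = 4πR²σT⁴. Equating and cancelling πR²:
T = ((1−a)S / 4σ)^(1/4) = (1280 / (4 × 5.67×10⁻⁸))^(1/4) = (5.64×10^9)^(1/4).
T = 274 K.

T ≈ 274 K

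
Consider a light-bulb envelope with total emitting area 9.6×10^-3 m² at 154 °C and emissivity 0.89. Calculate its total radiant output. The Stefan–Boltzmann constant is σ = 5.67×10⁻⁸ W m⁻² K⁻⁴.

P ≈ 16.1 W

154 °C = 427 K.
Stefan–Boltzmann: P = εσAT⁴ = 0.89 × 5.67×10⁻⁸ × 9.60×10^-3 × (427)⁴ = 0.89 × 5.67×10⁻⁸ × 9.60×10^-3 × 3.32×10^10.
P = 16.1 W.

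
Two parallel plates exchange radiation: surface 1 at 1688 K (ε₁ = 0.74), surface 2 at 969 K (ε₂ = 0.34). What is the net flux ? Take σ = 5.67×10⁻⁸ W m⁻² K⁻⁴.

q ≈ 1.25×10^5 W/m²

For two large parallel gray plates, q = σ(T₁⁴ − T₂⁴) / (1/ε₁ + 1/ε₂ − 1).
1/ε₁ + 1/ε₂ − 1 = 1/0.74 + 1/0.34 − 1 = 3.293.
T₁⁴ − T₂⁴ = 8.12×10^12 − 8.82×10^11 = 7.24×10^12 K⁴.
q = 5.67×10⁻⁸ × 7.24×10^12 / 3.293 = 1.25×10^5 W/m².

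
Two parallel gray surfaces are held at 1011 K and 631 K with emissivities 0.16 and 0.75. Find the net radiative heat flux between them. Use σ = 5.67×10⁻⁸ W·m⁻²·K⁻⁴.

q ≈ 7630 W/m²

For two large parallel gray plates, q = σ(T₁⁴ − T₂⁴) / (1/ε₁ + 1/ε₂ − 1).
1/ε₁ + 1/ε₂ − 1 = 1/0.16 + 1/0.75 − 1 = 6.583.
T₁⁴ − T₂⁴ = 1.04×10^12 − 1.59×10^11 = 8.86×10^11 K⁴.
q = 5.67×10⁻⁸ × 8.86×10^11 / 6.583 = 7630 W/m².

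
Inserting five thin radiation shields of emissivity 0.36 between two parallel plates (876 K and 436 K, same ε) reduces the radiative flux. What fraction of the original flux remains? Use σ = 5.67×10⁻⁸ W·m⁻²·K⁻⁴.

With N identical shields there are N+1 = 6 gaps in series, each with the same radiative resistance, so the flux falls to 1/(N+1) of its unshielded value.

ratio ≈ 0.167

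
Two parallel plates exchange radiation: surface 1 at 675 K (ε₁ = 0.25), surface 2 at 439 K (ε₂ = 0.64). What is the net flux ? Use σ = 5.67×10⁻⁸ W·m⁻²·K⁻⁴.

q ≈ 2120 W/m²

For two large parallel gray plates, q = σ(T₁⁴ − T₂⁴) / (1/ε₁ + 1/ε₂ − 1).
1/ε₁ + 1/ε₂ − 1 = 1/0.25 + 1/0.64 − 1 = 4.562.
T₁⁴ − T₂⁴ = 2.08×10^11 − 3.71×10^10 = 1.70×10^11 K⁴.
q = 5.67×10⁻⁸ × 1.70×10^11 / 4.562 = 2120 W/m².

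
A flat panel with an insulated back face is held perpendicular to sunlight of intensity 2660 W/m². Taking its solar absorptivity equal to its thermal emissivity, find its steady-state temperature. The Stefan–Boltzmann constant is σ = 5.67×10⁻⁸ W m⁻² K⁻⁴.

Absorbed flux αS = emitted flux εσT⁴ (one radiating face); with α = ε, T = (S/σ)^(1/4).
T = (2660 / 5.67×10⁻⁸)^(1/4) = (4.69×10^10)^(1/4).
T = 465 K.

T ≈ 465 K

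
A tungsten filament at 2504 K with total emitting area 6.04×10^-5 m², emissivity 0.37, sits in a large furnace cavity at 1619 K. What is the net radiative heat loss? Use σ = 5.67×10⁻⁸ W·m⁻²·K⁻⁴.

Q = εσA(T⁴ − T_s⁴). T⁴ − T_s⁴ = (2504)⁴ − (1619)⁴ = 3.93×10^13 − 6.87×10^12 = 3.24×10^13 K⁴.
Q = 0.37 × 5.67×10⁻⁸ × 6.04×10^-5 × 3.24×10^13 = 41.1 W.

Q ≈ 41.1 W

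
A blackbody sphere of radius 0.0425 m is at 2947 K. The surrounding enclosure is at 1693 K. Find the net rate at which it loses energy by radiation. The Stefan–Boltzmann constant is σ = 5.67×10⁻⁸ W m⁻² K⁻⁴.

Q ≈ 86500 W

A = 4πr² = 4π × (0.0425)² = 0.0227 m².
Q = σA(T⁴ − T_s⁴). T⁴ − T_s⁴ = (2947)⁴ − (1693)⁴ = 7.54×10^13 − 8.22×10^12 = 6.72×10^13 K⁴.
Q = 5.67×10⁻⁸ × 0.0227 × 6.72×10^13 = 86500 W.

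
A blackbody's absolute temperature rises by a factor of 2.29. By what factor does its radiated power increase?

factor ≈ 27.5

P ∝ T⁴, so the power scales as (2.29)⁴ = 27.5.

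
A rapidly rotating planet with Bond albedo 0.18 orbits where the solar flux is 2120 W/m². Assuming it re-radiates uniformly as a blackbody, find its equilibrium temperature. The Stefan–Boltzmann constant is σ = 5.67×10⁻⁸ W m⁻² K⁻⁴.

T ≈ 296 K

Power absorbed = (1−a)S·πR²; power emitted = 4πR²σT⁴. Equating and cancelling πR²:
T = ((1−a)S / 4σ)^(1/4) = (1740 / (4 × 5.67×10⁻⁸))^(1/4) = (7.66×10^9)^(1/4).
T = 296 K.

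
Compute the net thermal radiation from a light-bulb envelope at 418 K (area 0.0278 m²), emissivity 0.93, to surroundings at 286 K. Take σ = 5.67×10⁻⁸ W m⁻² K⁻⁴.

Q ≈ 34.9 W

Q = εσA(T⁴ − T_s⁴). T⁴ − T_s⁴ = (418)⁴ − (286)⁴ = 3.05×10^10 − 6.69×10^9 = 2.38×10^10 K⁴.
Q = 0.93 × 5.67×10⁻⁸ × 0.0278 × 2.38×10^10 = 34.9 W.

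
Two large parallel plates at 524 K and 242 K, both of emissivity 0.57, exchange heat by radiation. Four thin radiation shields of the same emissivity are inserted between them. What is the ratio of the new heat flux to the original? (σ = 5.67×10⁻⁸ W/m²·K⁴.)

ratio ≈ 0.200

With N identical shields there are N+1 = 5 gaps in series, each with the same radiative resistance, so the flux falls to 1/(N+1) of its unshielded value.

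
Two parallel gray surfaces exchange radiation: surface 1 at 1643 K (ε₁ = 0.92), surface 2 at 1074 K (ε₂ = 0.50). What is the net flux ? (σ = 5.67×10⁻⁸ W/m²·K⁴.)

q ≈ 1.62×10^5 W/m²

For two large parallel gray plates, q = σ(T₁⁴ − T₂⁴) / (1/ε₁ + 1/ε₂ − 1).
1/ε₁ + 1/ε₂ − 1 = 1/0.92 + 1/0.50 − 1 = 2.087.
T₁⁴ − T₂⁴ = 7.29×10^12 − 1.33×10^12 = 5.96×10^12 K⁴.
q = 5.67×10⁻⁸ × 5.96×10^12 / 2.087 = 1.62×10^5 W/m².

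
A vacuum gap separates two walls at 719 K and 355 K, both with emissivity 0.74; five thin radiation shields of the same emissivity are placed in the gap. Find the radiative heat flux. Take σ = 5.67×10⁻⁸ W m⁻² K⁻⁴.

Each of the 6 gaps contributes resistance (2/ε − 1) = 2/0.74 − 1 = 1.703; total = 10.22.
q = σ(T₁⁴ − T₂⁴) / 10.22 = 5.67×10⁻⁸ × 2.51×10^11 / 10.22 = 1400 W/m².

q ≈ 1400 W/m²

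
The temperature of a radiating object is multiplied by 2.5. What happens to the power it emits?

factor ≈ 39.1

P ∝ T⁴, so the power scales as (2.5)⁴ = 39.1.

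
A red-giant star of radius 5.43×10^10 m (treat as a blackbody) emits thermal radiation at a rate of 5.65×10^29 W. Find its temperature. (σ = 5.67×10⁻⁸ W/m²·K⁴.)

A = 4πr² = 4π × (5.43×10^10)² = 3.71×10^22 m².
From P = σAT⁴, T = (P / σA)^(1/4) = (5.65×10^29 / (5.67×10⁻⁸ × 3.71×10^22))^(1/4).
T = (2.69×10^14)^(1/4) = 4050 K.

T ≈ 4050 K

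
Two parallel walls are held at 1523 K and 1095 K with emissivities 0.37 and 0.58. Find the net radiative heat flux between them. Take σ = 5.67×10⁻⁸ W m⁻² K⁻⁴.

For two large parallel gray plates, q = σ(T₁⁴ − T₂⁴) / (1/ε₁ + 1/ε₂ − 1).
1/ε₁ + 1/ε₂ − 1 = 1/0.37 + 1/0.58 − 1 = 3.427.
T₁⁴ − T₂⁴ = 5.38×10^12 − 1.44×10^12 = 3.94×10^12 K⁴.
q = 5.67×10⁻⁸ × 3.94×10^12 / 3.427 = 65200 W/m².

q ≈ 65200 W/m²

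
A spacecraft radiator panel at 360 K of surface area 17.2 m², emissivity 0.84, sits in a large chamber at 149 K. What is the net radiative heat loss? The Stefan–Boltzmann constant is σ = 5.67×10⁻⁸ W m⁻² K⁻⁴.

Q ≈ 13400 W

Q = εσA(T⁴ − T_s⁴). T⁴ − T_s⁴ = (360)⁴ − (149)⁴ = 1.68×10^10 − 4.93×10^8 = 1.63×10^10 K⁴.
Q = 0.84 × 5.67×10⁻⁸ × 17.2 × 1.63×10^10 = 13400 W.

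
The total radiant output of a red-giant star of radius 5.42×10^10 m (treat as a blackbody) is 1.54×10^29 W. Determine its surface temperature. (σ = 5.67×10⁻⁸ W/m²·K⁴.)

T ≈ 2930 K

A = 4πr² = 4π × (5.42×10^10)² = 3.69×10^22 m².
From P = σAT⁴, T = (P / σA)^(1/4) = (1.54×10^29 / (5.67×10⁻⁸ × 3.69×10^22))^(1/4).
T = (7.36×10^13)^(1/4) = 2930 K.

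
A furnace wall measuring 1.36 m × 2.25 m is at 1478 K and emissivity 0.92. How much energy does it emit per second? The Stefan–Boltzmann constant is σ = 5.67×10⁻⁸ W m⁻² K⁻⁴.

A = 1.36 × 2.25 = 3.06 m².
P = εσAT⁴ = 0.92 × 5.67×10⁻⁸ × 3.06 × (1478)⁴ = 0.92 × 5.67×10⁻⁸ × 3.06 × 4.77×10^12.
P = 7.62×10^5 W.

P ≈ 7.62×10^5 W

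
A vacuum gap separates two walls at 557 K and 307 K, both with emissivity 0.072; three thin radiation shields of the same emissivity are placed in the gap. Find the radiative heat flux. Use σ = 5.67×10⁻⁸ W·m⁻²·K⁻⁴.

Each of the 4 gaps contributes resistance (2/ε − 1) = 2/0.072 − 1 = 26.78; total = 107.1.
q = σ(T₁⁴ − T₂⁴) / 107.1 = 5.67×10⁻⁸ × 8.74×10^10 / 107.1 = 46.3 W/m².

q ≈ 46.3 W/m²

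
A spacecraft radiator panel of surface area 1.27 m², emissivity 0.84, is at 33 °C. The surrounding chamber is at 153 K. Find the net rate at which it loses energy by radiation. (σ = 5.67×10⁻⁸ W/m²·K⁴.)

Q ≈ 497 W

Convert: 33 °C = 306 K.
Q = εσA(T⁴ − T_s⁴). T⁴ − T_s⁴ = (306)⁴ − (153)⁴ = 8.77×10^9 − 5.48×10^8 = 8.22×10^9 K⁴.
Q = 0.84 × 5.67×10⁻⁸ × 1.27 × 8.22×10^9 = 497 W.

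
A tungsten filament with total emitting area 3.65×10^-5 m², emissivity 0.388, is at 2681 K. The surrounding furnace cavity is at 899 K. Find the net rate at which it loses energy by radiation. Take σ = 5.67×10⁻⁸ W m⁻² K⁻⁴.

Q = εσA(T⁴ − T_s⁴). T⁴ − T_s⁴ = (2681)⁴ − (899)⁴ = 5.17×10^13 − 6.53×10^11 = 5.10×10^13 K⁴.
Q = 0.388 × 5.67×10⁻⁸ × 3.65×10^-5 × 5.10×10^13 = 41.0 W.

Q ≈ 41.0 W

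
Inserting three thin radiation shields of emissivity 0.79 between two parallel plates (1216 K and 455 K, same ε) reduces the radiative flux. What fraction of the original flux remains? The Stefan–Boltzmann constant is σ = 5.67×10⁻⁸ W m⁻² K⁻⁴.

ratio ≈ 0.250

With N identical shields there are N+1 = 4 gaps in series, each with the same radiative resistance, so the flux falls to 1/(N+1) of its unshielded value.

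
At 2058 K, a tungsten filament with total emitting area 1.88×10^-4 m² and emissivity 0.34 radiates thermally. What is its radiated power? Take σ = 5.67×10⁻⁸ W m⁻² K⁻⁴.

Stefan–Boltzmann: P = εσAT⁴ = 0.34 × 5.67×10⁻⁸ × 1.88×10^-4 × (2058)⁴ = 0.34 × 5.67×10⁻⁸ × 1.88×10^-4 × 1.79×10^13.
P = 65.0 W.

P ≈ 65.0 W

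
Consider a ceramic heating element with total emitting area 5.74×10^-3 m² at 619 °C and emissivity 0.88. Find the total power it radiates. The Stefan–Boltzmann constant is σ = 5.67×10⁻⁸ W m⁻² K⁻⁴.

619 °C = 892 K.
Stefan–Boltzmann: P = εσAT⁴ = 0.88 × 5.67×10⁻⁸ × 5.74×10^-3 × (892)⁴ = 0.88 × 5.67×10⁻⁸ × 5.74×10^-3 × 6.33×10^11.
P = 181 W.

P ≈ 181 W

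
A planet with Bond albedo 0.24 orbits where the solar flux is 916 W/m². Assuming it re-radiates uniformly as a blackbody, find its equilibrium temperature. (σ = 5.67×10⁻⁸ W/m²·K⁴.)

Power absorbed = (1−a)S·πR²; power emitted = 4πR²σT⁴. Equating and cancelling πR²:
T = ((1−a)S / 4σ)^(1/4) = (696 / (4 × 5.67×10⁻⁸))^(1/4) = (3.07×10^9)^(1/4).
T = 235 K.

T ≈ 235 K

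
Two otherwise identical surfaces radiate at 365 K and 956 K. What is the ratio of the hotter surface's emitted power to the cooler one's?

P ∝ T⁴, so the ratio is (956/365)⁴ = (2.619)⁴ = 47.1.

ratio ≈ 47.1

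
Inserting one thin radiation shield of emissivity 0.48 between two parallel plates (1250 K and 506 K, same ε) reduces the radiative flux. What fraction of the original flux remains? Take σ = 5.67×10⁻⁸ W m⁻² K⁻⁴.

With N identical shields there are N+1 = 2 gaps in series, each with the same radiative resistance, so the flux falls to 1/(N+1) of its unshielded value.

ratio ≈ 0.500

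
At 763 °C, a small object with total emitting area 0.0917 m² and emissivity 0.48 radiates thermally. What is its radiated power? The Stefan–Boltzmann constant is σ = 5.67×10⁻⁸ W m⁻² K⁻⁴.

P ≈ 2870 W

763 °C = 1036 K.
Stefan–Boltzmann: P = εσAT⁴ = 0.48 × 5.67×10⁻⁸ × 0.0917 × (1036)⁴ = 0.48 × 5.67×10⁻⁸ × 0.0917 × 1.15×10^12.
P = 2870 W.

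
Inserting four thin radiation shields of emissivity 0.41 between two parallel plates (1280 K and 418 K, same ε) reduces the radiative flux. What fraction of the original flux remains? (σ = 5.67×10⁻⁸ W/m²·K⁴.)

With N identical shields there are N+1 = 5 gaps in series, each with the same radiative resistance, so the flux falls to 1/(N+1) of its unshielded value.

ratio ≈ 0.200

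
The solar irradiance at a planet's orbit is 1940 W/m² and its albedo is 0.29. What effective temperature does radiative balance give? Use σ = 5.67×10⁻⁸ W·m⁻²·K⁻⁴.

T ≈ 279 K

Power absorbed = (1−a)S·πR²; power emitted = 4πR²σT⁴. Equating and cancelling πR²:
T = ((1−a)S / 4σ)^(1/4) = (1380 / (4 × 5.67×10⁻⁸))^(1/4) = (6.07×10^9)^(1/4).
T = 279 K.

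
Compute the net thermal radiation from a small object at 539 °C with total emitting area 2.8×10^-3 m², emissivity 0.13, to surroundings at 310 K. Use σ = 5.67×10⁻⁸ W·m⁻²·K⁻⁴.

Q ≈ 8.78 W

Convert: 539 °C = 812 K.
Q = εσA(T⁴ − T_s⁴). T⁴ − T_s⁴ = (812)⁴ − (310)⁴ = 4.35×10^11 − 9.24×10^9 = 4.25×10^11 K⁴.
Q = 0.13 × 5.67×10⁻⁸ × 2.80×10^-3 × 4.25×10^11 = 8.78 W.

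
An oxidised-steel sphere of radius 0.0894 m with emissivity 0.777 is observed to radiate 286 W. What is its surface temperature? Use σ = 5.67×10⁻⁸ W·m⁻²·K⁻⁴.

A = 4πr² = 4π × (0.0894)² = 0.100 m².
From P = εσAT⁴, T = (P / εσA)^(1/4) = (286 / (0.777 × 5.67×10⁻⁸ × 0.100))^(1/4).
T = (6.46×10^10)^(1/4) = 504 K.

T ≈ 504 K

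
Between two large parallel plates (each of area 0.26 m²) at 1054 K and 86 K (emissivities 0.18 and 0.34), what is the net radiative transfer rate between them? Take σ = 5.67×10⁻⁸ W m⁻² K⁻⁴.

Q ≈ 2430 W

For two large parallel gray plates, q = σ(T₁⁴ − T₂⁴) / (1/ε₁ + 1/ε₂ − 1).
1/ε₁ + 1/ε₂ − 1 = 1/0.18 + 1/0.34 − 1 = 7.497.
T₁⁴ − T₂⁴ = 1.23×10^12 − 5.47×10^7 = 1.23×10^12 K⁴.
q = 5.67×10⁻⁸ × 1.23×10^12 / 7.497 = 9330 W/m².
Q = q·A = 9330 × 0.26 = 2430 W.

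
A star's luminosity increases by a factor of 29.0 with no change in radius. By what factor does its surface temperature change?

P ∝ T⁴ ⇒ T ∝ P^(1/4), so T scales by (29.0)^(1/4) = 2.32.

factor ≈ 2.32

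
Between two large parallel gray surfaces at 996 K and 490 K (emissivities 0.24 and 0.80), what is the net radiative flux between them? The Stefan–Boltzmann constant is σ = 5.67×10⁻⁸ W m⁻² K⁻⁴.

For two large parallel gray plates, q = σ(T₁⁴ − T₂⁴) / (1/ε₁ + 1/ε₂ − 1).
1/ε₁ + 1/ε₂ − 1 = 1/0.24 + 1/0.80 − 1 = 4.417.
T₁⁴ − T₂⁴ = 9.84×10^11 − 5.76×10^10 = 9.26×10^11 K⁴.
q = 5.67×10⁻⁸ × 9.26×10^11 / 4.417 = 11900 W/m².

q ≈ 11900 W/m²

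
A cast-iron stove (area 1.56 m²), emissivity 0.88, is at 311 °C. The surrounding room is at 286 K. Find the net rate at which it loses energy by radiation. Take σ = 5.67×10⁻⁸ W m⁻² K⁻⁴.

Convert: 311 °C = 584 K.
Q = εσA(T⁴ − T_s⁴). T⁴ − T_s⁴ = (584)⁴ − (286)⁴ = 1.16×10^11 − 6.69×10^9 = 1.10×10^11 K⁴.
Q = 0.88 × 5.67×10⁻⁸ × 1.56 × 1.10×10^11 = 8530 W.

Q ≈ 8530 W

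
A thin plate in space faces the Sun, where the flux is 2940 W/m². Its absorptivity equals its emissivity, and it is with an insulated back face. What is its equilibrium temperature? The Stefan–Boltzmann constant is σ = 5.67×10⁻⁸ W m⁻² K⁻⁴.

Absorbed flux αS = emitted flux εσT⁴ (one radiating face); with α = ε, T = (S/σ)^(1/4).
T = (2940 / 5.67×10⁻⁸)^(1/4) = (5.19×10^10)^(1/4).
T = 477 K.

T ≈ 477 K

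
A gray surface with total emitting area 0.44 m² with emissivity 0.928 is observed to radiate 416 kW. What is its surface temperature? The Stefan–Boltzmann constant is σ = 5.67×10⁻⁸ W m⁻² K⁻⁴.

T ≈ 2060 K

From P = εσAT⁴, T = (P / εσA)^(1/4) = (4.16×10^5 / (0.928 × 5.67×10⁻⁸ × 0.440))^(1/4).
T = (1.80×10^13)^(1/4) = 2060 K.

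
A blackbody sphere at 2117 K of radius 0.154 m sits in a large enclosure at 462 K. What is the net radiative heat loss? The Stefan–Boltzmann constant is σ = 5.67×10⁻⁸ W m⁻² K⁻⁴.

Q ≈ 3.39×10^5 W

A = 4πr² = 4π × (0.154)² = 0.298 m².
Q = σA(T⁴ − T_s⁴). T⁴ − T_s⁴ = (2117)⁴ − (462)⁴ = 2.01×10^13 − 4.56×10^10 = 2.00×10^13 K⁴.
Q = 5.67×10⁻⁸ × 0.298 × 2.00×10^13 = 3.39×10^5 W.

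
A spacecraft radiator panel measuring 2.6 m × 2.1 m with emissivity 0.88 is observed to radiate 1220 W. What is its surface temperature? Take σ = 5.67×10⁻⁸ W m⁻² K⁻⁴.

A = 2.6 × 2.1 = 5.46 m².
From P = εσAT⁴, T = (P / εσA)^(1/4) = (1220 / (0.88 × 5.67×10⁻⁸ × 5.46))^(1/4).
T = (4.48×10^9)^(1/4) = 259 K.

T ≈ 259 K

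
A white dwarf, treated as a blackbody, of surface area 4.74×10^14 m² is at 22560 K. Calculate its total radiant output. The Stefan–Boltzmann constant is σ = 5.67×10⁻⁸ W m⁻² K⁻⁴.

P ≈ 6.96×10^24 W

P = σAT⁴ = 5.67×10⁻⁸ × 4.74×10^14 × (22560)⁴ = 5.67×10⁻⁸ × 4.74×10^14 × 2.59×10^17.
P = 6.96×10^24 W.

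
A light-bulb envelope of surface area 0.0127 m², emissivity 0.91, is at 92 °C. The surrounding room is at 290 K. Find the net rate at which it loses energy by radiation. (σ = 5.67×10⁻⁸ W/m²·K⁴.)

Q ≈ 7.00 W

Convert: 92 °C = 365 K.
Q = εσA(T⁴ − T_s⁴). T⁴ − T_s⁴ = (365)⁴ − (290)⁴ = 1.77×10^10 − 7.07×10^9 = 1.07×10^10 K⁴.
Q = 0.91 × 5.67×10⁻⁸ × 0.0127 × 1.07×10^10 = 7.00 W.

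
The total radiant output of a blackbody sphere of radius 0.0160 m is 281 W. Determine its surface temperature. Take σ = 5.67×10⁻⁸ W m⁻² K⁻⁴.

T ≈ 1110 K

A = 4πr² = 4π × (0.0160)² = 3.22×10^-3 m².
From P = σAT⁴, T = (P / σA)^(1/4) = (281 / (5.67×10⁻⁸ × 3.22×10^-3))^(1/4).
T = (1.54×10^12)^(1/4) = 1110 K.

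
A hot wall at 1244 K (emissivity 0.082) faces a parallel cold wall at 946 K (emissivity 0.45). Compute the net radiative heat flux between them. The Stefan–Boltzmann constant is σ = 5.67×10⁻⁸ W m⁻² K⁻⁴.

For two large parallel gray plates, q = σ(T₁⁴ − T₂⁴) / (1/ε₁ + 1/ε₂ − 1).
1/ε₁ + 1/ε₂ − 1 = 1/0.082 + 1/0.45 − 1 = 13.42.
T₁⁴ − T₂⁴ = 2.39×10^12 − 8.01×10^11 = 1.59×10^12 K⁴.
q = 5.67×10⁻⁸ × 1.59×10^12 / 13.42 = 6740 W/m².

q ≈ 6740 W/m²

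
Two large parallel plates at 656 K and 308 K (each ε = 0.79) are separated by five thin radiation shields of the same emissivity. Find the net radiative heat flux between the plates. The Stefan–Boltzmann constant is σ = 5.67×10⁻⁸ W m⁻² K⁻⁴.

Each of the 6 gaps contributes resistance (2/ε − 1) = 2/0.79 − 1 = 1.532; total = 9.190.
q = σ(T₁⁴ − T₂⁴) / 9.190 = 5.67×10⁻⁸ × 1.76×10^11 / 9.190 = 1090 W/m².

q ≈ 1090 W/m²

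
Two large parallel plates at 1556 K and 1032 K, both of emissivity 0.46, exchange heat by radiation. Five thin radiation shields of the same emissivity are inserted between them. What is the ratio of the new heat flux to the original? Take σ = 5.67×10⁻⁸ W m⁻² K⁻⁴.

ratio ≈ 0.167

With N identical shields there are N+1 = 6 gaps in series, each with the same radiative resistance, so the flux falls to 1/(N+1) of its unshielded value.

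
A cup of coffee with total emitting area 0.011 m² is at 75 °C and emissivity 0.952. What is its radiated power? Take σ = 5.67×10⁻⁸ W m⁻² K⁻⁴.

P ≈ 8.71 W

75 °C = 348 K.
P = εσAT⁴ = 0.952 × 5.67×10⁻⁸ × 0.0110 × (348)⁴ = 0.952 × 5.67×10⁻⁸ × 0.0110 × 1.47×10^10.
P = 8.71 W.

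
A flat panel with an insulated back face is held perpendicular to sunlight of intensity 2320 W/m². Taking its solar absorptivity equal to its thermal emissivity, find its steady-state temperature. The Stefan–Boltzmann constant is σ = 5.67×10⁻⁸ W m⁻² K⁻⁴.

Absorbed flux αS = emitted flux εσT⁴ (one radiating face); with α = ε, T = (S/σ)^(1/4).
T = (2320 / 5.67×10⁻⁸)^(1/4) = (4.09×10^10)^(1/4).
T = 450 K.

T ≈ 450 K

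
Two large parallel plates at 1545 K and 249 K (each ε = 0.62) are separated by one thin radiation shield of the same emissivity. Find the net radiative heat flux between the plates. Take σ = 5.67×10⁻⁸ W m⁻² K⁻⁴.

Each of the 2 gaps contributes resistance (2/ε − 1) = 2/0.62 − 1 = 2.226; total = 4.452.
q = σ(T₁⁴ − T₂⁴) / 4.452 = 5.67×10⁻⁸ × 5.69×10^12 / 4.452 = 72500 W/m².

q ≈ 72500 W/m²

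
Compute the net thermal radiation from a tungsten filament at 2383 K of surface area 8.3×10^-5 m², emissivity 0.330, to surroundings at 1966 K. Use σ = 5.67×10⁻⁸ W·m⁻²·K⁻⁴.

Q ≈ 26.9 W

Q = εσA(T⁴ − T_s⁴). T⁴ − T_s⁴ = (2383)⁴ − (1966)⁴ = 3.22×10^13 − 1.49×10^13 = 1.73×10^13 K⁴.
Q = 0.330 × 5.67×10⁻⁸ × 8.30×10^-5 × 1.73×10^13 = 26.9 W.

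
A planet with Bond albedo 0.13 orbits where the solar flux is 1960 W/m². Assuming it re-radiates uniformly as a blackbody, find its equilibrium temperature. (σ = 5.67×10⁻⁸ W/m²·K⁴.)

Power absorbed = (1−a)S·πR²; power emitted = 4πR²σT⁴. Equating and cancelling πR²:
T = ((1−a)S / 4σ)^(1/4) = (1710 / (4 × 5.67×10⁻⁸))^(1/4) = (7.52×10^9)^(1/4).
T = 294 K.

T ≈ 294 K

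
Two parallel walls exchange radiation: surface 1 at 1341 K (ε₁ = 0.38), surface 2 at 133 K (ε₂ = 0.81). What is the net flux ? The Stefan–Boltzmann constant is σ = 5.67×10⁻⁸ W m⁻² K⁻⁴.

For two large parallel gray plates, q = σ(T₁⁴ − T₂⁴) / (1/ε₁ + 1/ε₂ − 1).
1/ε₁ + 1/ε₂ − 1 = 1/0.38 + 1/0.81 − 1 = 2.866.
T₁⁴ − T₂⁴ = 3.23×10^12 − 3.13×10^8 = 3.23×10^12 K⁴.
q = 5.67×10⁻⁸ × 3.23×10^12 / 2.866 = 64000 W/m².

q ≈ 64000 W/m²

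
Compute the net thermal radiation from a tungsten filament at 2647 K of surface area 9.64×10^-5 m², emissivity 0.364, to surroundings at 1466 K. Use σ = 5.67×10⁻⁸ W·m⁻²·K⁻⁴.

Q = εσA(T⁴ − T_s⁴). T⁴ − T_s⁴ = (2647)⁴ − (1466)⁴ = 4.91×10^13 − 4.62×10^12 = 4.45×10^13 K⁴.
Q = 0.364 × 5.67×10⁻⁸ × 9.64×10^-5 × 4.45×10^13 = 88.5 W.

Q ≈ 88.5 W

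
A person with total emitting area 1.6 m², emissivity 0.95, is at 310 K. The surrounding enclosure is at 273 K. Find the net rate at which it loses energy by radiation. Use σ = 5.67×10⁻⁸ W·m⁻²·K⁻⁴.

Q ≈ 317 W

Q = εσA(T⁴ − T_s⁴). T⁴ − T_s⁴ = (310)⁴ − (273)⁴ = 9.24×10^9 − 5.55×10^9 = 3.68×10^9 K⁴.
Q = 0.95 × 5.67×10⁻⁸ × 1.60 × 3.68×10^9 = 317 W.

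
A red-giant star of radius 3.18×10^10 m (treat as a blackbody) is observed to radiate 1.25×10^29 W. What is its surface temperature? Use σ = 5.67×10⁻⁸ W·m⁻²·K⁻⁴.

A = 4πr² = 4π × (3.18×10^10)² = 1.27×10^22 m².
From P = σAT⁴, T = (P / σA)^(1/4) = (1.25×10^29 / (5.67×10⁻⁸ × 1.27×10^22))^(1/4).
T = (1.73×10^14)^(1/4) = 3630 K.

T ≈ 3630 K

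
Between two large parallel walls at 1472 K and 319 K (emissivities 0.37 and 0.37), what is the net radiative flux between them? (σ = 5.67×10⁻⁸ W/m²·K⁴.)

q ≈ 60300 W/m²

For two large parallel gray plates, q = σ(T₁⁴ − T₂⁴) / (1/ε₁ + 1/ε₂ − 1).
1/ε₁ + 1/ε₂ − 1 = 1/0.37 + 1/0.37 − 1 = 4.405.
T₁⁴ − T₂⁴ = 4.69×10^12 − 1.04×10^10 = 4.68×10^12 K⁴.
q = 5.67×10⁻⁸ × 4.68×10^12 / 4.405 = 60300 W/m².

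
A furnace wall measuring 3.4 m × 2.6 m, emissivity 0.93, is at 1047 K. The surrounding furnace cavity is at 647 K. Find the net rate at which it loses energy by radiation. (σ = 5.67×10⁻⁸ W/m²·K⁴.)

A = 3.4 × 2.6 = 8.84 m².
Q = εσA(T⁴ − T_s⁴). T⁴ − T_s⁴ = (1047)⁴ − (647)⁴ = 1.20×10^12 − 1.75×10^11 = 1.03×10^12 K⁴.
Q = 0.93 × 5.67×10⁻⁸ × 8.84 × 1.03×10^12 = 4.78×10^5 W.

Q ≈ 4.78×10^5 W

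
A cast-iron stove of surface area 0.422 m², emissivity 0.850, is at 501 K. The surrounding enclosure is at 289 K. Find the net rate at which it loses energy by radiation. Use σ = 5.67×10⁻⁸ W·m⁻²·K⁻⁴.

Q = εσA(T⁴ − T_s⁴). T⁴ − T_s⁴ = (501)⁴ − (289)⁴ = 6.30×10^10 − 6.98×10^9 = 5.60×10^10 K⁴.
Q = 0.850 × 5.67×10⁻⁸ × 0.422 × 5.60×10^10 = 1140 W.

Q ≈ 1140 W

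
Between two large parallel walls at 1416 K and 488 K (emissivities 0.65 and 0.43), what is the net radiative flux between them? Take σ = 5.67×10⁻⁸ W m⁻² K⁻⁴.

q ≈ 78500 W/m²

For two large parallel gray plates, q = σ(T₁⁴ − T₂⁴) / (1/ε₁ + 1/ε₂ − 1).
1/ε₁ + 1/ε₂ − 1 = 1/0.65 + 1/0.43 − 1 = 2.864.
T₁⁴ − T₂⁴ = 4.02×10^12 − 5.67×10^10 = 3.96×10^12 K⁴.
q = 5.67×10⁻⁸ × 3.96×10^12 / 2.864 = 78500 W/m².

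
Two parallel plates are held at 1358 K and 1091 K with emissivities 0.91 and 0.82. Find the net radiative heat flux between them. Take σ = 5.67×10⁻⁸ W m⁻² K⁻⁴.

For two large parallel gray plates, q = σ(T₁⁴ − T₂⁴) / (1/ε₁ + 1/ε₂ − 1).
1/ε₁ + 1/ε₂ − 1 = 1/0.91 + 1/0.82 − 1 = 1.318.
T₁⁴ − T₂⁴ = 3.40×10^12 − 1.42×10^12 = 1.98×10^12 K⁴.
q = 5.67×10⁻⁸ × 1.98×10^12 / 1.318 = 85300 W/m².

q ≈ 85300 W/m²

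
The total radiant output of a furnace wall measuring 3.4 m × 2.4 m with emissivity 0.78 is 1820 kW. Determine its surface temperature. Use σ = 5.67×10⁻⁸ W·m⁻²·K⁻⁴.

T ≈ 1500 K

A = 3.4 × 2.4 = 8.16 m².
From P = εσAT⁴, T = (P / εσA)^(1/4) = (1.82×10^6 / (0.78 × 5.67×10⁻⁸ × 8.16))^(1/4).
T = (5.04×10^12)^(1/4) = 1500 K.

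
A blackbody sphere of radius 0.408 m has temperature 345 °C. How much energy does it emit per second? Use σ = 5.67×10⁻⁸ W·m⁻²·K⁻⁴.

P ≈ 17300 W

A = 4πr² = 4π × (0.408)² = 2.09 m².
345 °C = 618 K.
P = σAT⁴ = 5.67×10⁻⁸ × 2.09 × (618)⁴ = 5.67×10⁻⁸ × 2.09 × 1.46×10^11.
P = 17300 W.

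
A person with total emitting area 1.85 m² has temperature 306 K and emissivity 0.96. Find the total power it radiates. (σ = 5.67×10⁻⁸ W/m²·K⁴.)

P = εσAT⁴ = 0.96 × 5.67×10⁻⁸ × 1.85 × (306)⁴ = 0.96 × 5.67×10⁻⁸ × 1.85 × 8.77×10^9.
P = 883 W.

P ≈ 883 W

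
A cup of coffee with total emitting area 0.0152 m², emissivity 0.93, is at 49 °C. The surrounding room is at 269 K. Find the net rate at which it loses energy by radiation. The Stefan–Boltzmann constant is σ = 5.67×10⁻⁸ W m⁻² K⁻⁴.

Q ≈ 4.42 W

Convert: 49 °C = 322 K.
Q = εσA(T⁴ − T_s⁴). T⁴ − T_s⁴ = (322)⁴ − (269)⁴ = 1.08×10^10 − 5.24×10^9 = 5.51×10^9 K⁴.
Q = 0.93 × 5.67×10⁻⁸ × 0.0152 × 5.51×10^9 = 4.42 W.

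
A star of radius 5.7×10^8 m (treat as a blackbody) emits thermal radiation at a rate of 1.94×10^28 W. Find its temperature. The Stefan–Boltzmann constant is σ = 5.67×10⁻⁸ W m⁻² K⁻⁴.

A = 4πr² = 4π × (5.7×10^8)² = 4.08×10^18 m².
From P = σAT⁴, T = (P / σA)^(1/4) = (1.94×10^28 / (5.67×10⁻⁸ × 4.08×10^18))^(1/4).
T = (8.38×10^16)^(1/4) = 17000 K.

T ≈ 17000 K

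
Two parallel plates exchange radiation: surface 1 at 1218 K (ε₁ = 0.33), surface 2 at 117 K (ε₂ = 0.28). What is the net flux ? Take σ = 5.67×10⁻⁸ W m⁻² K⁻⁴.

q ≈ 22300 W/m²

For two large parallel gray plates, q = σ(T₁⁴ − T₂⁴) / (1/ε₁ + 1/ε₂ − 1).
1/ε₁ + 1/ε₂ − 1 = 1/0.33 + 1/0.28 − 1 = 5.602.
T₁⁴ − T₂⁴ = 2.20×10^12 − 1.87×10^8 = 2.20×10^12 K⁴.
q = 5.67×10⁻⁸ × 2.20×10^12 / 5.602 = 22300 W/m².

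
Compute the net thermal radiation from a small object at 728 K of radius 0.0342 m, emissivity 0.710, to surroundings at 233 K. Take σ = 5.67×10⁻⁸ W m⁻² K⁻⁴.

A = 4πr² = 4π × (0.0342)² = 0.0147 m².
Q = εσA(T⁴ − T_s⁴). T⁴ − T_s⁴ = (728)⁴ − (233)⁴ = 2.81×10^11 − 2.95×10^9 = 2.78×10^11 K⁴.
Q = 0.710 × 5.67×10⁻⁸ × 0.0147 × 2.78×10^11 = 164 W.

Q ≈ 164 W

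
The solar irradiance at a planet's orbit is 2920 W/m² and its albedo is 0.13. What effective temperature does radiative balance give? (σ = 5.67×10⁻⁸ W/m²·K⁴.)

T ≈ 325 K

Power absorbed = (1−a)S·πR²; power emitted = 4πR²σT⁴. Equating and cancelling πR²:
T = ((1−a)S / 4σ)^(1/4) = (2540 / (4 × 5.67×10⁻⁸))^(1/4) = (1.12×10^10)^(1/4).
T = 325 K.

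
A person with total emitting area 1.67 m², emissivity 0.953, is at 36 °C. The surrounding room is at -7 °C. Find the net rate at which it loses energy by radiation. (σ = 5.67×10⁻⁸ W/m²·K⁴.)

Q ≈ 371 W

Convert: 36 °C = 309 K; -7 °C = 266 K.
Q = εσA(T⁴ − T_s⁴). T⁴ − T_s⁴ = (309)⁴ − (266)⁴ = 9.12×10^9 − 5.01×10^9 = 4.11×10^9 K⁴.
Q = 0.953 × 5.67×10⁻⁸ × 1.67 × 4.11×10^9 = 371 W.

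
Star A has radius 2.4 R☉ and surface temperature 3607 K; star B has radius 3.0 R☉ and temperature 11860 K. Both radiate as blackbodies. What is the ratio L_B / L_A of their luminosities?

L = 4πR²σT⁴ ∝ R²T⁴, so L_B/L_A = (3.0/2.4)² × (11860/3607)⁴ = 1.56 × 117 = 183.

L_B/L_A ≈ 183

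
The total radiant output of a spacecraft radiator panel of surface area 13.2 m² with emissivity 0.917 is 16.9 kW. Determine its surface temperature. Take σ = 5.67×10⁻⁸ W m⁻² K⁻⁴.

T ≈ 396 K

From P = εσAT⁴, T = (P / εσA)^(1/4) = (16900 / (0.917 × 5.67×10⁻⁸ × 13.2))^(1/4).
T = (2.46×10^10)^(1/4) = 396 K.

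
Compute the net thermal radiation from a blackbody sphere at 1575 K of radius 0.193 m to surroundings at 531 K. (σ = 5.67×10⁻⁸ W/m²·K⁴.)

Q ≈ 1.61×10^5 W

A = 4πr² = 4π × (0.193)² = 0.468 m².
Q = σA(T⁴ − T_s⁴). T⁴ − T_s⁴ = (1575)⁴ − (531)⁴ = 6.15×10^12 − 7.95×10^10 = 6.07×10^12 K⁴.
Q = 5.67×10⁻⁸ × 0.468 × 6.07×10^12 = 1.61×10^5 W.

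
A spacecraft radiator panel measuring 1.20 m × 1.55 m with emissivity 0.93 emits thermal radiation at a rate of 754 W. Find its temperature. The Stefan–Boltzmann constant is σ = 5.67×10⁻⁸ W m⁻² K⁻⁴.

T ≈ 296 K

A = 1.20 × 1.55 = 1.86 m².
From P = εσAT⁴, T = (P / εσA)^(1/4) = (754 / (0.93 × 5.67×10⁻⁸ × 1.86))^(1/4).
T = (7.69×10^9)^(1/4) = 296 K.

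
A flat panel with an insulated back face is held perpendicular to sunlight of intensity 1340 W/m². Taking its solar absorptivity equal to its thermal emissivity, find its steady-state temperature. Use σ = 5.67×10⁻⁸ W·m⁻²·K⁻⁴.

Absorbed flux αS = emitted flux εσT⁴ (one radiating face); with α = ε, T = (S/σ)^(1/4).
T = (1340 / 5.67×10⁻⁸)^(1/4) = (2.36×10^10)^(1/4).
T = 392 K.

T ≈ 392 K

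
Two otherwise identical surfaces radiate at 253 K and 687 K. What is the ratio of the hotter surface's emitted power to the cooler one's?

ratio ≈ 54.4

P ∝ T⁴, so the ratio is (687/253)⁴ = (2.715)⁴ = 54.4.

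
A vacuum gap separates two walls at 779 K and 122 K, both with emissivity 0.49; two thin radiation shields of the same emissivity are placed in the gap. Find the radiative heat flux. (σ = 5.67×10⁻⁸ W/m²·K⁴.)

Each of the 3 gaps contributes resistance (2/ε − 1) = 2/0.49 − 1 = 3.082; total = 9.245.
q = σ(T₁⁴ − T₂⁴) / 9.245 = 5.67×10⁻⁸ × 3.68×10^11 / 9.245 = 2260 W/m².

q ≈ 2260 W/m²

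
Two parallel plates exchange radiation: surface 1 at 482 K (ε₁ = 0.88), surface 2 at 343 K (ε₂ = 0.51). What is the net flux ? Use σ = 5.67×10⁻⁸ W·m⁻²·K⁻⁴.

For two large parallel gray plates, q = σ(T₁⁴ − T₂⁴) / (1/ε₁ + 1/ε₂ − 1).
1/ε₁ + 1/ε₂ − 1 = 1/0.88 + 1/0.51 − 1 = 2.097.
T₁⁴ − T₂⁴ = 5.40×10^10 − 1.38×10^10 = 4.01×10^10 K⁴.
q = 5.67×10⁻⁸ × 4.01×10^10 / 2.097 = 1090 W/m².

q ≈ 1090 W/m²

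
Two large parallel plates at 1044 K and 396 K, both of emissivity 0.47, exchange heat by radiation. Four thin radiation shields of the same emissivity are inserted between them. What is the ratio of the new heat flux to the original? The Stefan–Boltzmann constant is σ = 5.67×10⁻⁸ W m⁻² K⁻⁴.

ratio ≈ 0.200

With N identical shields there are N+1 = 5 gaps in series, each with the same radiative resistance, so the flux falls to 1/(N+1) of its unshielded value.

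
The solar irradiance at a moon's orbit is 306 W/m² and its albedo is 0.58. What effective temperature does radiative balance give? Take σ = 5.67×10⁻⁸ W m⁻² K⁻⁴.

T ≈ 154 K

Power absorbed = (1−a)S·πR²; power emitted = 4πR²σT⁴. Equating and cancelling πR²:
T = ((1−a)S / 4σ)^(1/4) = (129 / (4 × 5.67×10⁻⁸))^(1/4) = (5.67×10^8)^(1/4).
T = 154 K.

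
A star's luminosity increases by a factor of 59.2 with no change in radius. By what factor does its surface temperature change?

factor ≈ 2.77

P ∝ T⁴ ⇒ T ∝ P^(1/4), so T scales by (59.2)^(1/4) = 2.77.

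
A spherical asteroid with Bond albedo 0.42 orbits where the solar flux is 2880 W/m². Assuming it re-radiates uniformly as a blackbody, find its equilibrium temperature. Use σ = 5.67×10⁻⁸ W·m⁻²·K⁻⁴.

T ≈ 293 K

Power absorbed = (1−a)S·πR²; power emitted = 4πR²σT⁴. Equating and cancelling πR²:
T = ((1−a)S / 4σ)^(1/4) = (1670 / (4 × 5.67×10⁻⁸))^(1/4) = (7.37×10^9)^(1/4).
T = 293 K.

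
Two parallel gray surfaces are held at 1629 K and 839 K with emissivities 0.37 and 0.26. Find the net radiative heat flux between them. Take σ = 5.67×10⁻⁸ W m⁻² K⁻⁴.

For two large parallel gray plates, q = σ(T₁⁴ − T₂⁴) / (1/ε₁ + 1/ε₂ − 1).
1/ε₁ + 1/ε₂ − 1 = 1/0.37 + 1/0.26 − 1 = 5.549.
T₁⁴ − T₂⁴ = 7.04×10^12 − 4.96×10^11 = 6.55×10^12 K⁴.
q = 5.67×10⁻⁸ × 6.55×10^12 / 5.549 = 66900 W/m².

q ≈ 66900 W/m²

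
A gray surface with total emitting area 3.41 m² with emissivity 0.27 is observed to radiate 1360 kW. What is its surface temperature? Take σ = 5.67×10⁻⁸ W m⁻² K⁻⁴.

From P = εσAT⁴, T = (P / εσA)^(1/4) = (1.36×10^6 / (0.27 × 5.67×10⁻⁸ × 3.41))^(1/4).
T = (2.61×10^13)^(1/4) = 2260 K.

T ≈ 2260 K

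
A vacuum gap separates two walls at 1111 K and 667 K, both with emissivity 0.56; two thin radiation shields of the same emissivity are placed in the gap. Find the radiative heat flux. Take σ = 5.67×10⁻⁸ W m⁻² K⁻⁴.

Each of the 3 gaps contributes resistance (2/ε − 1) = 2/0.56 − 1 = 2.571; total = 7.714.
q = σ(T₁⁴ − T₂⁴) / 7.714 = 5.67×10⁻⁸ × 1.33×10^12 / 7.714 = 9740 W/m².

q ≈ 9740 W/m²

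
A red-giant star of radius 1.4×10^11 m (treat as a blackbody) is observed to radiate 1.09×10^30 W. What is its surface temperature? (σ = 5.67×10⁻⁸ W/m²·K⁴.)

A = 4πr² = 4π × (1.4×10^11)² = 2.46×10^23 m².
From P = σAT⁴, T = (P / σA)^(1/4) = (1.09×10^30 / (5.67×10⁻⁸ × 2.46×10^23))^(1/4).
T = (7.81×10^13)^(1/4) = 2970 K.

T ≈ 2970 K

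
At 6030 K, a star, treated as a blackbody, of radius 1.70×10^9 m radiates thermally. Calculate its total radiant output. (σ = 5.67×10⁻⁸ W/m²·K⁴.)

P ≈ 2.72×10^27 W

A = 4πr² = 4π × (1.70×10^9)² = 3.63×10^19 m².
P = σAT⁴ = 5.67×10⁻⁸ × 3.63×10^19 × (6030)⁴ = 5.67×10⁻⁸ × 3.63×10^19 × 1.32×10^15.
P = 2.72×10^27 W.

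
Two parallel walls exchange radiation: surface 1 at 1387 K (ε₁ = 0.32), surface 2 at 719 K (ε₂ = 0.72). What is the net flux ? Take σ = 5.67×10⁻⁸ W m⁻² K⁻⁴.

For two large parallel gray plates, q = σ(T₁⁴ − T₂⁴) / (1/ε₁ + 1/ε₂ − 1).
1/ε₁ + 1/ε₂ − 1 = 1/0.32 + 1/0.72 − 1 = 3.514.
T₁⁴ − T₂⁴ = 3.70×10^12 − 2.67×10^11 = 3.43×10^12 K⁴.
q = 5.67×10⁻⁸ × 3.43×10^12 / 3.514 = 55400 W/m².

q ≈ 55400 W/m²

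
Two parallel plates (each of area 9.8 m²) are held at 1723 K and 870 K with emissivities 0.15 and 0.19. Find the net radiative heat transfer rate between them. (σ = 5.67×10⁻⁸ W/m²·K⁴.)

For two large parallel gray plates, q = σ(T₁⁴ − T₂⁴) / (1/ε₁ + 1/ε₂ − 1).
1/ε₁ + 1/ε₂ − 1 = 1/0.15 + 1/0.19 − 1 = 10.93.
T₁⁴ − T₂⁴ = 8.81×10^12 − 5.73×10^11 = 8.24×10^12 K⁴.
q = 5.67×10⁻⁸ × 8.24×10^12 / 10.93 = 42700 W/m².
Q = q·A = 42700 × 9.8 = 4.19×10^5 W.

Q ≈ 4.19×10^5 W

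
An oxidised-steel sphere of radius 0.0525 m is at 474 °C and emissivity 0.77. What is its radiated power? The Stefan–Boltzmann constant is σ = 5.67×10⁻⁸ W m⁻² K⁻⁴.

P ≈ 471 W

A = 4πr² = 4π × (0.0525)² = 0.0346 m².
474 °C = 747 K.
P = εσAT⁴ = 0.77 × 5.67×10⁻⁸ × 0.0346 × (747)⁴ = 0.77 × 5.67×10⁻⁸ × 0.0346 × 3.11×10^11.
P = 471 W.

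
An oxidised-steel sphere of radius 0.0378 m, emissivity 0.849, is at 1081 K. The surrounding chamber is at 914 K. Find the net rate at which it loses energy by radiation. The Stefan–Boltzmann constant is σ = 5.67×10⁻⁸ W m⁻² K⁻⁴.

A = 4πr² = 4π × (0.0378)² = 0.0180 m².
Q = εσA(T⁴ − T_s⁴). T⁴ − T_s⁴ = (1081)⁴ − (914)⁴ = 1.37×10^12 − 6.98×10^11 = 6.68×10^11 K⁴.
Q = 0.849 × 5.67×10⁻⁸ × 0.0180 × 6.68×10^11 = 577 W.

Q ≈ 577 W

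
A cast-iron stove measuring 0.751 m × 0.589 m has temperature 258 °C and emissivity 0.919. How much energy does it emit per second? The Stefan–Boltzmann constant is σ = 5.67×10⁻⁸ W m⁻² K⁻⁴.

P ≈ 1830 W

A = 0.751 × 0.589 = 0.442 m².
258 °C = 531 K.
P = εσAT⁴ = 0.919 × 5.67×10⁻⁸ × 0.442 × (531)⁴ = 0.919 × 5.67×10⁻⁸ × 0.442 × 7.95×10^10.
P = 1830 W.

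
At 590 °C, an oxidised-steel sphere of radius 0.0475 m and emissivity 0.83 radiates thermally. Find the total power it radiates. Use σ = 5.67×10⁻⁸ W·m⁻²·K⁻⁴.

A = 4πr² = 4π × (0.0475)² = 0.0284 m².
590 °C = 863 K.
Stefan–Boltzmann: P = εσAT⁴ = 0.83 × 5.67×10⁻⁸ × 0.0284 × (863)⁴ = 0.83 × 5.67×10⁻⁸ × 0.0284 × 5.55×10^11.
P = 740 W.

P ≈ 740 W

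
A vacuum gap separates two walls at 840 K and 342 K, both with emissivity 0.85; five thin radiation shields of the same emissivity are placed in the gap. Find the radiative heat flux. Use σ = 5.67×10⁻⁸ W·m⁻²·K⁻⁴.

q ≈ 3380 W/m²

Each of the 6 gaps contributes resistance (2/ε − 1) = 2/0.85 − 1 = 1.353; total = 8.118.
q = σ(T₁⁴ − T₂⁴) / 8.118 = 5.67×10⁻⁸ × 4.84×10^11 / 8.118 = 3380 W/m².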